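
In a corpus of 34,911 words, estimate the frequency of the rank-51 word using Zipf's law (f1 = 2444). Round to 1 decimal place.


Zipf's law: f(r) = f(1) / r
f(1) = 2444
f(51) = 2444 / 51
= 47.9 occurrences


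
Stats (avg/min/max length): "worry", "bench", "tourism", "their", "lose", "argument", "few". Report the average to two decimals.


Lengths: "worry"=5, "bench"=5, "tourism"=7, "their"=5, "lose"=4, "argument"=8, "few"=3
Sum = 37, Count = 7
Average = 37/7 = 5.29
= avg=5.29, min=3, max=8


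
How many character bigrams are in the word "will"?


Word: "will" (length 4)
Number of 2-grams = length - 2 + 1 = 4 - 2 + 1
= 3


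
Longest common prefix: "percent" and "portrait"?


Word 1: "percent"
Word 2: "portrait"
Comparing from start:
  Pos 0: 'p' == 'p'
  Pos 1: 'e' != 'o' (stop)
LCP = "p" (length 1)


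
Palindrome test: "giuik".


Word: "giuik"
Reversed: "kiuig"
Forward == Backward? giuik != kiuig
Palindrome = No


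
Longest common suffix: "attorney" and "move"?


Word 1: "attorney"
Word 2: "move"
Comparing from end:
  Pos -1: 'y' != 'e' (stop)
LCS = "" (length 0)


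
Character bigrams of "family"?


Word: "family" (length 6)
Number of bigrams = 6 - 2 + 1 = 5
  Position 0: "fa"
  Position 1: "am"
  Position 2: "mi"
  Position 3: "il"
  Position 4: "ly"
Bigrams = "fa", "am", "mi", "il", "ly"


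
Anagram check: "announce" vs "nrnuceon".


Word 1: "announce" → sorted: acennnou
Word 2: "nrnuceon" → sorted: cennnoru
Same letters? acennnou != cennnoru
Anagram = No


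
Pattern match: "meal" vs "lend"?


Pattern of "meal": [0, 1, 2, 3]
Pattern of "lend": [0, 1, 2, 3]
Patterns match
Same pattern = Yes


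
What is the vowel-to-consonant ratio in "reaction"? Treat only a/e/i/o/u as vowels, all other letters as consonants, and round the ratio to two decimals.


Word: "reaction"
Vowels (a,e,i,o,u): 4
Consonants: 4
Ratio = 4/4
= 1.00


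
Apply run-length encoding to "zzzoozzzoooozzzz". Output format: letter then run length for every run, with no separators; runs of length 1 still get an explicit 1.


String: "zzzoozzzoooozzzz"
Scanning for consecutive runs:
  'z' x 3
  'o' x 2
  'z' x 3
  'o' x 4
  'z' x 4
RLE = "z3o2z3o4z4"


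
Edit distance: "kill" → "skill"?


Word 1: "kill" (length 4)
Word 2: "skill" (length 5)
One optimal edit sequence (insert/delete/substitute each cost 1):
  1. insert 's'  (+1)
  2. keep 'k'
  3. keep 'i'
  4. keep 'l'
  5. keep 'l'
Total edit operations: 1
Edit distance = 1


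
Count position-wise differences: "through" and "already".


Comparing character by character (same length = 7):
  Pos 0: 't' vs 'a' !=
  Pos 1: 'h' vs 'l' !=
  Pos 2: 'r' vs 'r' =
  Pos 3: 'o' vs 'e' !=
  Pos 4: 'u' vs 'a' !=
  Pos 5: 'g' vs 'd' !=
  Pos 6: 'h' vs 'y' !=
Hamming distance = 6


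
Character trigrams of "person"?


Word: "person" (length 6)
Number of trigrams = 6 - 3 + 1 = 4
  Position 0: "per"
  Position 1: "ers"
  Position 2: "rso"
  Position 3: "son"
Trigrams = "per", "ers", "rso", "son"


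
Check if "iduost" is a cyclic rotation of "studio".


Word: "studio", Candidate: "iduost"
Method: check if candidate is substring of word+word
"studiostudio" contains "iduost"? No
Is rotation = No


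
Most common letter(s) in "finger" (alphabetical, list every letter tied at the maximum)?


Word: "finger"
Letter counts:
  'e': 1
  'f': 1
  'g': 1
  'i': 1
  'n': 1
  'r': 1
Maximum count = 1
Most frequent = 'e', 'f', 'g', 'i', 'n', 'r' (1 time each)


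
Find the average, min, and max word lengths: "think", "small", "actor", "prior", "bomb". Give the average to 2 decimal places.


Lengths: "think"=5, "small"=5, "actor"=5, "prior"=5, "bomb"=4
Sum = 24, Count = 5
Average = 24/5 = 4.80
= avg=4.80, min=4, max=5


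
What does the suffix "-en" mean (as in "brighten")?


Suffix: -en
Example: brighten (bright + -en)
Meaning = to make / become


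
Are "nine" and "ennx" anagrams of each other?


Word 1: "nine" → sorted: einn
Word 2: "ennx" → sorted: ennx
Same letters? einn != ennx
Anagram = No


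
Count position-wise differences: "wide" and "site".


Comparing character by character (same length = 4):
  Pos 0: 'w' vs 's' !=
  Pos 1: 'i' vs 'i' =
  Pos 2: 'd' vs 't' !=
  Pos 3: 'e' vs 'e' =
Hamming distance = 2


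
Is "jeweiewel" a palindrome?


Word: "jeweiewel"
Reversed: "leweiewej"
Forward == Backward? jeweiewel != leweiewej
Palindrome = No


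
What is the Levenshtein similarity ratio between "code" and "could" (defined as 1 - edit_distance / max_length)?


Word 1: "code" (length 4)
Word 2: "could" (length 5)
One optimal edit sequence:
  1. keep 'c'
  2. keep 'o'
  3. insert 'u'  (+1)
  4. substitute 'd' -> 'l'  (+1)
  5. substitute 'e' -> 'd'  (+1)
Edit distance = 3
Max length = max(4, 5) = 5
Similarity = 1 - 3/5
= 0.4000


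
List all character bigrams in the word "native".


Word: "native" (length 6)
Number of bigrams = 6 - 2 + 1 = 5
  Position 0: "na"
  Position 1: "at"
  Position 2: "ti"
  Position 3: "iv"
  Position 4: "ve"
Bigrams = "na", "at", "ti", "iv", "ve"


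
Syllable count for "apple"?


Word: "apple"
Syllable breakdown: ap-ple
Counting: 2 parts
= 2 syllables


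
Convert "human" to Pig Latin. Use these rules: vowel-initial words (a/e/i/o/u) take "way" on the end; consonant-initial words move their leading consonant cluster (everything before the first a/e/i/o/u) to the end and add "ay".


Word: "human"
Starts with consonant(s) → move to end, add 'ay'
Consonant cluster: "h"
Pig Latin = "umanhay"


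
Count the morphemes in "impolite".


Word: "impolite"
Morphemes: im- / polite
Each morpheme carries meaning
= 2 morphemes


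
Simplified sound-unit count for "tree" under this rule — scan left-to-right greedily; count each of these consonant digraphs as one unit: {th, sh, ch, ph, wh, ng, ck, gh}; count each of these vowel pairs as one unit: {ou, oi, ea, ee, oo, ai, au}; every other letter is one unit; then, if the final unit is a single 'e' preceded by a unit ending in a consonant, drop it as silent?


Word: "tree" (4 letters)
Left-to-right scan:
  (1) 't' (letter)
  (2) 'r' (letter)
  (3) 'ee' (vowel-pair)
Units from scan: 3
Sound units = 3 units


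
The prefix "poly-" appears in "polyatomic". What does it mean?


Prefix: poly-
As in: polyatomic -> poly- + atomic
Meaning = many


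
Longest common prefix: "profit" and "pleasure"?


Word 1: "profit"
Word 2: "pleasure"
Comparing from start:
  Pos 0: 'p' == 'p'
  Pos 1: 'r' != 'l' (stop)
LCP = "p" (length 1)


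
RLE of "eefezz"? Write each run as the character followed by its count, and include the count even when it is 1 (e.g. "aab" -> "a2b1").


String: "eefezz"
Scanning for consecutive runs:
  'e' x 2
  'f' x 1
  'e' x 1
  'z' x 2
RLE = "e2f1e1z2"


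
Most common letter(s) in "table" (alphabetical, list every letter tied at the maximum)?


Word: "table"
Letter counts:
  'a': 1
  'b': 1
  'e': 1
  'l': 1
  't': 1
Maximum count = 1
Most frequent = 'a', 'b', 'e', 'l', 't' (1 time each)


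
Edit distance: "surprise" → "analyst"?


Word 1: "surprise" (length 8)
Word 2: "analyst" (length 7)
One optimal edit sequence (insert/delete/substitute each cost 1):
  1. delete 's'  (+1)
  2. substitute 'u' -> 'a'  (+1)
  3. substitute 'r' -> 'n'  (+1)
  4. substitute 'p' -> 'a'  (+1)
  5. substitute 'r' -> 'l'  (+1)
  6. substitute 'i' -> 'y'  (+1)
  7. keep 's'
  8. substitute 'e' -> 't'  (+1)
Total edit operations: 7
Edit distance = 7


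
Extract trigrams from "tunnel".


Word: "tunnel" (length 6)
Number of trigrams = 6 - 3 + 1 = 4
  Position 0: "tun"
  Position 1: "unn"
  Position 2: "nne"
  Position 3: "nel"
Trigrams = "tun", "unn", "nne", "nel"


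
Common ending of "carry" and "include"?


Word 1: "carry"
Word 2: "include"
Comparing from end:
  Pos -1: 'y' != 'e' (stop)
LCS = "" (length 0)


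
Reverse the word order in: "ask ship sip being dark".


Original: "ask ship sip being dark"
Words (1..n): ask | ship | sip | being | dark
Reversed (n..1): dark | being | sip | ship | ask
Result = "dark being sip ship ask"


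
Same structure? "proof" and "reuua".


Pattern of "proof": [0, 1, 2, 2, 3]
Pattern of "reuua": [0, 1, 2, 2, 3]
Patterns match
Same pattern = Yes


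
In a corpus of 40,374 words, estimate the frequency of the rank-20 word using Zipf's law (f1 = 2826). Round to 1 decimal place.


Zipf's law: f(r) = f(1) / r
f(1) = 2826
f(20) = 2826 / 20
= 141.3 occurrences


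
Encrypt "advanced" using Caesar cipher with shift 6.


Word: "advanced"
Shift: 6
Each letter → (letter + shift) mod 26:
  'a' (0) + 6 = 6 → 'g'
  'd' (3) + 6 = 9 → 'j'
  'v' (21) + 6 = 1 → 'b'
  'a' (0) + 6 = 6 → 'g'
  'n' (13) + 6 = 19 → 't'
  'c' (2) + 6 = 8 → 'i'
  'e' (4) + 6 = 10 → 'k'
  'd' (3) + 6 = 9 → 'j'
Result = "gjbgtikj"


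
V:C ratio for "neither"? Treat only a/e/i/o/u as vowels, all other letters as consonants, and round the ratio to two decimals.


Word: "neither"
Vowels (a,e,i,o,u): 3
Consonants: 4
Ratio = 3/4
= 0.75


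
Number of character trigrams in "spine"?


Word: "spine" (length 5)
Number of 3-grams = length - 3 + 1 = 5 - 3 + 1
= 3


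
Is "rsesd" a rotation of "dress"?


Word: "dress", Candidate: "rsesd"
Method: check if candidate is substring of word+word
"dressdress" contains "rsesd"? No
Is rotation = No


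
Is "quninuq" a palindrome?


Word: "quninuq"
Reversed: "quninuq"
Forward == Backward? quninuq == quninuq
Palindrome = Yes


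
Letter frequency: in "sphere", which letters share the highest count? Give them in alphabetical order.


Word: "sphere"
Letter counts:
  'e': 2
  'h': 1
  'p': 1
  'r': 1
  's': 1
Maximum count = 2
Most frequent = 'e' (2 times each)


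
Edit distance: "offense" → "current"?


Word 1: "offense" (length 7)
Word 2: "current" (length 7)
One optimal edit sequence (insert/delete/substitute each cost 1):
  1. insert 'c'  (+1)
  2. substitute 'o' -> 'u'  (+1)
  3. substitute 'f' -> 'r'  (+1)
  4. substitute 'f' -> 'r'  (+1)
  5. keep 'e'
  6. keep 'n'
  7. delete 's'  (+1)
  8. substitute 'e' -> 't'  (+1)
Total edit operations: 6
Edit distance = 6


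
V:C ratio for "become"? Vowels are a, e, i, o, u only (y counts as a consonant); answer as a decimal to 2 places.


Word: "become"
Vowels (a,e,i,o,u): 3
Consonants: 3
Ratio = 3/3
= 1.00


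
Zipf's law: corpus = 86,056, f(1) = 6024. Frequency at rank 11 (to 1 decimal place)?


Zipf's law: f(r) = f(1) / r
f(1) = 6024
f(11) = 6024 / 11
= 547.6 occurrences


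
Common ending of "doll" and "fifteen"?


Word 1: "doll"
Word 2: "fifteen"
Comparing from end:
  Pos -1: 'l' != 'n' (stop)
LCS = "" (length 0)


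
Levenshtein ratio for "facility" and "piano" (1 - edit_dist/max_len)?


Word 1: "facility" (length 8)
Word 2: "piano" (length 5)
One optimal edit sequence:
  1. delete 'f'  (+1)
  2. delete 'a'  (+1)
  3. substitute 'c' -> 'p'  (+1)
  4. keep 'i'
  5. delete 'l'  (+1)
  6. substitute 'i' -> 'a'  (+1)
  7. substitute 't' -> 'n'  (+1)
  8. substitute 'y' -> 'o'  (+1)
Edit distance = 7
Max length = max(8, 5) = 8
Similarity = 1 - 7/8
= 0.1250


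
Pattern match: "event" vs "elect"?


Pattern of "event": [0, 1, 0, 2, 3]
Pattern of "elect": [0, 1, 0, 2, 3]
Patterns match
Same pattern = Yes


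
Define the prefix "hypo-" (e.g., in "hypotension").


Prefix: hypo-
As in: hypotension -> hypo- + tension
Meaning = under / below normal


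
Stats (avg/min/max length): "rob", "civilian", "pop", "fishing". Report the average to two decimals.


Lengths: "rob"=3, "civilian"=8, "pop"=3, "fishing"=7
Sum = 21, Count = 4
Average = 21/4 = 5.25
= avg=5.25, min=3, max=8


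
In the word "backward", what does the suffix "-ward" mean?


Suffix: -ward
Example: backward (back + -ward)
Meaning = in the direction of


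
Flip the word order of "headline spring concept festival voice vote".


Original: "headline spring concept festival voice vote"
Words (1..n): headline | spring | concept | festival | voice | vote
Reversed (n..1): vote | voice | festival | concept | spring | headline
Result = "vote voice festival concept spring headline"


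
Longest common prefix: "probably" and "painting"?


Word 1: "probably"
Word 2: "painting"
Comparing from start:
  Pos 0: 'p' == 'p'
  Pos 1: 'r' != 'a' (stop)
LCP = "p" (length 1)


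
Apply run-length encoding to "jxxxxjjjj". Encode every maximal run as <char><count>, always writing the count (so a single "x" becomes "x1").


String: "jxxxxjjjj"
Scanning for consecutive runs:
  'j' x 1
  'x' x 4
  'j' x 4
RLE = "j1x4j4"


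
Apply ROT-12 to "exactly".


Word: "exactly"
Shift: 12
Each letter → (letter + shift) mod 26:
  'e' (4) + 12 = 16 → 'q'
  'x' (23) + 12 = 9 → 'j'
  'a' (0) + 12 = 12 → 'm'
  'c' (2) + 12 = 14 → 'o'
  't' (19) + 12 = 5 → 'f'
  'l' (11) + 12 = 23 → 'x'
  'y' (24) + 12 = 10 → 'k'
Result = "qjmofxk"


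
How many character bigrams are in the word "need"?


Word: "need" (length 4)
Number of 2-grams = length - 2 + 1 = 4 - 2 + 1
= 3


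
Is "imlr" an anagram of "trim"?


Word 1: "trim" → sorted: imrt
Word 2: "imlr" → sorted: ilmr
Same letters? imrt != ilmr
Anagram = No


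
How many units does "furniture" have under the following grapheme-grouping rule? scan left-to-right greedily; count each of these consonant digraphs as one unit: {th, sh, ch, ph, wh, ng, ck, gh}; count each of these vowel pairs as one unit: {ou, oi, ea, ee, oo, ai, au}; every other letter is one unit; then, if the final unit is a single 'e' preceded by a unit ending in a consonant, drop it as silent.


Word: "furniture" (9 letters)
Left-to-right scan:
  1. 'f' (letter)
  2. 'u' (letter)
  3. 'r' (letter)
  4. 'n' (letter)
  5. 'i' (letter)
  6. 't' (letter)
  7. 'u' (letter)
  8. 'r' (letter)
  9. 'e' (letter)
Units from scan: 9
Final unit is 'e' after a consonant -> drop as silent (-1)
Sound units = 8 units


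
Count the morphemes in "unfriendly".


Word: "unfriendly"
Morphemes: un- | friend | -ly
Each morpheme carries meaning
= 3 morphemes


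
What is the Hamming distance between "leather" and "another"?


Comparing character by character (same length = 7):
  Pos 0: 'l' vs 'a' !=
  Pos 1: 'e' vs 'n' !=
  Pos 2: 'a' vs 'o' !=
  Pos 3: 't' vs 't' =
  Pos 4: 'h' vs 'h' =
  Pos 5: 'e' vs 'e' =
  Pos 6: 'r' vs 'r' =
Hamming distance = 3


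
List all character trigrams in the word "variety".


Word: "variety" (length 7)
Number of trigrams = 7 - 3 + 1 = 5
  Position 0: "var"
  Position 1: "ari"
  Position 2: "rie"
  Position 3: "iet"
  Position 4: "ety"
Trigrams = "var", "ari", "rie", "iet", "ety"


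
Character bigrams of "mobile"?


Word: "mobile" (length 6)
Number of bigrams = 6 - 2 + 1 = 5
  Position 0: "mo"
  Position 1: "ob"
  Position 2: "bi"
  Position 3: "il"
  Position 4: "le"
Bigrams = "mo", "ob", "bi", "il", "le"


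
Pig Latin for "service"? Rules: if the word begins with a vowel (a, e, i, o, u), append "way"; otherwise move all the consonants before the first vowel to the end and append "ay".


Word: "service"
Starts with consonant(s) → move to end, add 'ay'
Consonant cluster: "s"
Pig Latin = "ervicesay"


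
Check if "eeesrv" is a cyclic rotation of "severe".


Word: "severe", Candidate: "eeesrv"
Method: check if candidate is substring of word+word
"severesevere" contains "eeesrv"? No
Is rotation = No


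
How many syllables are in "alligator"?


Word: "alligator"
Syllable breakdown: al-li-ga-tor
Counting: 4 parts
= 4 syllables


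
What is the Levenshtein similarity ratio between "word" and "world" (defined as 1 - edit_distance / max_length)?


Word 1: "word" (length 4)
Word 2: "world" (length 5)
One optimal edit sequence:
  1. keep 'w'
  2. keep 'o'
  3. keep 'r'
  4. insert 'l'  (+1)
  5. keep 'd'
Edit distance = 1
Max length = max(4, 5) = 5
Similarity = 1 - 1/5
= 0.8000


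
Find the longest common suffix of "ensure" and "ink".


Word 1: "ensure"
Word 2: "ink"
Comparing from end:
  Pos -1: 'e' != 'k' (stop)
LCS = "" (length 0)


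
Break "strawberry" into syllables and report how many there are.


Word: "strawberry"
Syllable breakdown: straw · ber · ry
Counting: 3 parts
= 3 syllables


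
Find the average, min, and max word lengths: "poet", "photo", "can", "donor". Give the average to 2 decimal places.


Lengths: "poet"=4, "photo"=5, "can"=3, "donor"=5
Sum = 17, Count = 4
Average = 17/4 = 4.25
= avg=4.25, min=3, max=5


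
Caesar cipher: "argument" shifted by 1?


Word: "argument"
Shift: 1
Each letter → (letter + shift) mod 26:
  'a' (0) + 1 = 1 → 'b'
  'r' (17) + 1 = 18 → 's'
  'g' (6) + 1 = 7 → 'h'
  'u' (20) + 1 = 21 → 'v'
  'm' (12) + 1 = 13 → 'n'
  'e' (4) + 1 = 5 → 'f'
  'n' (13) + 1 = 14 → 'o'
  't' (19) + 1 = 20 → 'u'
Result = "bshvnfou"


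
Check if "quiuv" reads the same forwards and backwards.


Word: "quiuv"
Reversed: "vuiuq"
Forward == Backward? quiuv != vuiuq
Palindrome = No


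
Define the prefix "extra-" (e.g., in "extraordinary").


Prefix: extra-
As in: extraordinary -> extra- + ordinary
Meaning = beyond


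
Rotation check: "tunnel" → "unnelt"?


Word: "tunnel", Candidate: "unnelt"
Method: check if candidate is substring of word+word
"tunneltunnel" contains "unnelt"? Yes
Is rotation = Yes


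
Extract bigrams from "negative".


Word: "negative" (length 8)
Number of bigrams = 8 - 2 + 1 = 7
  Position 0: "ne"
  Position 1: "eg"
  Position 2: "ga"
  Position 3: "at"
  Position 4: "ti"
  Position 5: "iv"
  Position 6: "ve"
Bigrams = "ne", "eg", "ga", "at", "ti", "iv", "ve"


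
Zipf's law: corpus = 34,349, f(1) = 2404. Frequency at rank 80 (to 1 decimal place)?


Zipf's law: f(r) = f(1) / r
f(1) = 2404
f(80) = 2404 / 80
= 30.1 occurrences


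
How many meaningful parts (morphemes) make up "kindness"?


Word: "kindness"
Morphemes: kind / -ness
Each morpheme carries meaning
= 2 morphemes


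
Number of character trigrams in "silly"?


Word: "silly" (length 5)
Number of 3-grams = length - 3 + 1 = 5 - 3 + 1
= 3


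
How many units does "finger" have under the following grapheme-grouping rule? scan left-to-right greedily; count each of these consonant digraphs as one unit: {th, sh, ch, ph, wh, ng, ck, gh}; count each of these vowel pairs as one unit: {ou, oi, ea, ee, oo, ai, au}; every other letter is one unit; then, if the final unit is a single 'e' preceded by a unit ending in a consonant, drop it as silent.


Word: "finger" (6 letters)
Left-to-right scan:
  (1) 'f' (letter)
  (2) 'i' (letter)
  (3) 'ng' (digraph)
  (4) 'e' (letter)
  (5) 'r' (letter)
Units from scan: 5
Sound units = 5 units


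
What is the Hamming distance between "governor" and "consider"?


Comparing character by character (same length = 8):
  Pos 0: 'g' vs 'c' !=
  Pos 1: 'o' vs 'o' =
  Pos 2: 'v' vs 'n' !=
  Pos 3: 'e' vs 's' !=
  Pos 4: 'r' vs 'i' !=
  Pos 5: 'n' vs 'd' !=
  Pos 6: 'o' vs 'e' !=
  Pos 7: 'r' vs 'r' =
Hamming distance = 6


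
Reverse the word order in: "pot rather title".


Original: "pot rather title"
Words (1..n): pot | rather | title
Reversed (n..1): title | rather | pot
Result = "title rather pot"


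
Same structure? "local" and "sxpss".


Pattern of "local": [0, 1, 2, 3, 0]
Pattern of "sxpss": [0, 1, 2, 0, 0]
Patterns do not match
Same pattern = No


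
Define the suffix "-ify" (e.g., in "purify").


Suffix: -ify
As in: purify -> pure + -ify, with a spelling change
Meaning = to make


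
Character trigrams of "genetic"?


Word: "genetic" (length 7)
Number of trigrams = 7 - 3 + 1 = 5
  Position 0: "gen"
  Position 1: "ene"
  Position 2: "net"
  Position 3: "eti"
  Position 4: "tic"
Trigrams = "gen", "ene", "net", "eti", "tic"


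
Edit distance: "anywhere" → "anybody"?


Word 1: "anywhere" (length 8)
Word 2: "anybody" (length 7)
One optimal edit sequence (insert/delete/substitute each cost 1):
  1. keep 'a'
  2. keep 'n'
  3. keep 'y'
  4. delete 'w'  (+1)
  5. substitute 'h' -> 'b'  (+1)
  6. substitute 'e' -> 'o'  (+1)
  7. substitute 'r' -> 'd'  (+1)
  8. substitute 'e' -> 'y'  (+1)
Total edit operations: 5
Edit distance = 5


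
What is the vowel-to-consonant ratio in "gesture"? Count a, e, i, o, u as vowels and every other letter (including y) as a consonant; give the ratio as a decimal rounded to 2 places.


Word: "gesture"
Vowels (a,e,i,o,u): 3
Consonants: 4
Ratio = 3/4
= 0.75


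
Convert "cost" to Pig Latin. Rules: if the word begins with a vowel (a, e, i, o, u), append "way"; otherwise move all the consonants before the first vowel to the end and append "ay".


Word: "cost"
Starts with consonant(s) → move to end, add 'ay'
Consonant cluster: "c"
Pig Latin = "ostcay"


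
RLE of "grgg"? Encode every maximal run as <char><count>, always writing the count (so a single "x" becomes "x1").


String: "grgg"
Scanning for consecutive runs:
  'g' x 1
  'r' x 1
  'g' x 2
RLE = "g1r1g2"


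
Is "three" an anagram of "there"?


Word 1: "there" → sorted: eehrt
Word 2: "three" → sorted: eehrt
Same letters? eehrt == eehrt
Anagram = Yes


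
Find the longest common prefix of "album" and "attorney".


Word 1: "album"
Word 2: "attorney"
Comparing from start:
  Pos 0: 'a' == 'a'
  Pos 1: 'l' != 't' (stop)
LCP = "a" (length 1)


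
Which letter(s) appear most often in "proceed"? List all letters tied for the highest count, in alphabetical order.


Word: "proceed"
Letter counts:
  'c': 1
  'd': 1
  'e': 2
  'o': 1
  'p': 1
  'r': 1
Maximum count = 2
Most frequent = 'e' (2 times each)


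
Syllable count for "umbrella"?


Word: "umbrella"
Syllable breakdown: um | brel | la
Counting: 3 parts
= 3 syllables


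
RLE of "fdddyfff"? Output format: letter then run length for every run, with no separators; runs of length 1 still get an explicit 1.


String: "fdddyfff"
Scanning for consecutive runs:
  'f' x 1
  'd' x 3
  'y' x 1
  'f' x 3
RLE = "f1d3y1f3"


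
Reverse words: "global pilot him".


Original: "global pilot him"
Words (1..n): global | pilot | him
Reversed (n..1): him | pilot | global
Result = "him pilot global"


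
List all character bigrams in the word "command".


Word: "command" (length 7)
Number of bigrams = 7 - 2 + 1 = 6
  Position 0: "co"
  Position 1: "om"
  Position 2: "mm"
  Position 3: "ma"
  Position 4: "an"
  Position 5: "nd"
Bigrams = "co", "om", "mm", "ma", "an", "nd"


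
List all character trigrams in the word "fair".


Word: "fair" (length 4)
Number of trigrams = 4 - 3 + 1 = 2
  Position 0: "fai"
  Position 1: "air"
Trigrams = "fai", "air"


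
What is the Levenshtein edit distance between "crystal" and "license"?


Word 1: "crystal" (length 7)
Word 2: "license" (length 7)
One optimal edit sequence (insert/delete/substitute each cost 1):
  1. substitute 'c' -> 'l'  (+1)
  2. substitute 'r' -> 'i'  (+1)
  3. substitute 'y' -> 'c'  (+1)
  4. substitute 's' -> 'e'  (+1)
  5. substitute 't' -> 'n'  (+1)
  6. substitute 'a' -> 's'  (+1)
  7. substitute 'l' -> 'e'  (+1)
Total edit operations: 7
Edit distance = 7


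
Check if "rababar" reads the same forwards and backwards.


Word: "rababar"
Reversed: "rababar"
Forward == Backward? rababar == rababar
Palindrome = Yes


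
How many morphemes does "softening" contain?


Word: "softening"
Morphemes: soft / -en / -ing
Each morpheme carries meaning
= 3 morphemes


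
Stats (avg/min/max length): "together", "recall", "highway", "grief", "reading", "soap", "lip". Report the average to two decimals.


Lengths: "together"=8, "recall"=6, "highway"=7, "grief"=5, "reading"=7, "soap"=4, "lip"=3
Sum = 40, Count = 7
Average = 40/7 = 5.71
= avg=5.71, min=3, max=8


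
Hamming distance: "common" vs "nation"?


Comparing character by character (same length = 6):
  Pos 0: 'c' vs 'n' !=
  Pos 1: 'o' vs 'a' !=
  Pos 2: 'm' vs 't' !=
  Pos 3: 'm' vs 'i' !=
  Pos 4: 'o' vs 'o' =
  Pos 5: 'n' vs 'n' =
Hamming distance = 4


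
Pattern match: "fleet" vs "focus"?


Pattern of "fleet": [0, 1, 2, 2, 3]
Pattern of "focus": [0, 1, 2, 3, 4]
Patterns do not match
Same pattern = No


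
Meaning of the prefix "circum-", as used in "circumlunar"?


Prefix: circum-
As in: circumlunar -> circum- + lunar
Meaning = around


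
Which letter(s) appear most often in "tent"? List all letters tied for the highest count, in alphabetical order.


Word: "tent"
Letter counts:
  'e': 1
  'n': 1
  't': 2
Maximum count = 2
Most frequent = 't' (2 times each)


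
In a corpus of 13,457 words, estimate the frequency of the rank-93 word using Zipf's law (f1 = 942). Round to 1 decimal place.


Zipf's law: f(r) = f(1) / r
f(1) = 942
f(93) = 942 / 93
= 10.1 occurrences


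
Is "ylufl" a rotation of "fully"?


Word: "fully", Candidate: "ylufl"
Method: check if candidate is substring of word+word
"fullyfully" contains "ylufl"? No
Is rotation = No


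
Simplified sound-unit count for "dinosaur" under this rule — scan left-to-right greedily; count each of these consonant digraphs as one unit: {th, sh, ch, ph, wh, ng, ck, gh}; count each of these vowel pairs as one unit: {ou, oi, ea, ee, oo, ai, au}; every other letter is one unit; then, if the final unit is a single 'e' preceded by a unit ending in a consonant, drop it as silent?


Word: "dinosaur" (8 letters)
Left-to-right scan:
  (1) 'd' (letter)
  (2) 'i' (letter)
  (3) 'n' (letter)
  (4) 'o' (letter)
  (5) 's' (letter)
  (6) 'au' (vowel-pair)
  (7) 'r' (letter)
Units from scan: 7
Sound units = 7 units


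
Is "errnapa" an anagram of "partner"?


Word 1: "partner" → sorted: aenprrt
Word 2: "errnapa" → sorted: aaenprr
Same letters? aenprrt != aaenprr
Anagram = No


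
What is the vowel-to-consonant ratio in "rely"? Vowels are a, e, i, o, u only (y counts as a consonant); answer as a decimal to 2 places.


Word: "rely"
Vowels (a,e,i,o,u): 1
Consonants: 3
Ratio = 1/3
= 0.33


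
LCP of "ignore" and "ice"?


Word 1: "ignore"
Word 2: "ice"
Comparing from start:
  Pos 0: 'i' == 'i'
  Pos 1: 'g' != 'c' (stop)
LCP = "i" (length 1)


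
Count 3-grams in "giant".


Word: "giant" (length 5)
Number of 3-grams = length - 3 + 1 = 5 - 3 + 1
= 3


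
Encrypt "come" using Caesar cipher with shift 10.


Word: "come"
Shift: 10
Each letter → (letter + shift) mod 26:
  'c' (2) + 10 = 12 → 'm'
  'o' (14) + 10 = 24 → 'y'
  'm' (12) + 10 = 22 → 'w'
  'e' (4) + 10 = 14 → 'o'
Result = "mywo"


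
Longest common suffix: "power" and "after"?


Word 1: "power"
Word 2: "after"
Comparing from end:
  Pos -1: 'r' == 'r'
  Pos -2: 'e' == 'e'
  Pos -3: 'w' != 't' (stop)
LCS = "er" (length 2)


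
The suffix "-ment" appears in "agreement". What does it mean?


Suffix: -ment
Example: agreement = agree + -ment
Meaning = result of action


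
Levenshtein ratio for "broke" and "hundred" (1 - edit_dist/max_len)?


Word 1: "broke" (length 5)
Word 2: "hundred" (length 7)
One optimal edit sequence:
  1. insert 'h'  (+1)
  2. substitute 'b' -> 'u'  (+1)
  3. substitute 'r' -> 'n'  (+1)
  4. substitute 'o' -> 'd'  (+1)
  5. substitute 'k' -> 'r'  (+1)
  6. keep 'e'
  7. insert 'd'  (+1)
Edit distance = 6
Max length = max(5, 7) = 7
Similarity = 1 - 6/7
= 0.1429


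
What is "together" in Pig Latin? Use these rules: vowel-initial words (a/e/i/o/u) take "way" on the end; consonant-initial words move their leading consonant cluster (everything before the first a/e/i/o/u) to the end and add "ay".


Word: "together"
Starts with consonant(s) → move to end, add 'ay'
Consonant cluster: "t"
Pig Latin = "ogethertay"


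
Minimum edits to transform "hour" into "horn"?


Word 1: "hour" (length 4)
Word 2: "horn" (length 4)
One optimal edit sequence (insert/delete/substitute each cost 1):
  1. keep 'h'
  2. keep 'o'
  3. substitute 'u' -> 'r'  (+1)
  4. substitute 'r' -> 'n'  (+1)
Total edit operations: 2
Edit distance = 2


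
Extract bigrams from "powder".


Word: "powder" (length 6)
Number of bigrams = 6 - 2 + 1 = 5
  Position 0: "po"
  Position 1: "ow"
  Position 2: "wd"
  Position 3: "de"
  Position 4: "er"
Bigrams = "po", "ow", "wd", "de", "er"


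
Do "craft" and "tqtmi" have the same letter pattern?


Pattern of "craft": [0, 1, 2, 3, 4]
Pattern of "tqtmi": [0, 1, 0, 2, 3]
Patterns do not match
Same pattern = No


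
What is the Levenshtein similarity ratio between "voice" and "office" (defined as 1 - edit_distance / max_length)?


Word 1: "voice" (length 5)
Word 2: "office" (length 6)
One optimal edit sequence:
  1. insert 'o'  (+1)
  2. substitute 'v' -> 'f'  (+1)
  3. substitute 'o' -> 'f'  (+1)
  4. keep 'i'
  5. keep 'c'
  6. keep 'e'
Edit distance = 3
Max length = max(5, 6) = 6
Similarity = 1 - 3/6
= 0.5000


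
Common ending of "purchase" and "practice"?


Word 1: "purchase"
Word 2: "practice"
Comparing from end:
  Pos -1: 'e' == 'e'
  Pos -2: 's' != 'c' (stop)
LCS = "e" (length 1)


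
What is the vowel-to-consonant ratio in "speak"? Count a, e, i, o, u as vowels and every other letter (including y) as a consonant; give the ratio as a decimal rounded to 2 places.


Word: "speak"
Vowels (a,e,i,o,u): 2
Consonants: 3
Ratio = 2/3
= 0.67


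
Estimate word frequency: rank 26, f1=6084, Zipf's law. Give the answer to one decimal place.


Zipf's law: f(r) = f(1) / r
f(1) = 6084
f(26) = 6084 / 26
= 234.0 occurrences


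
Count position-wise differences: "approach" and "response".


Comparing character by character (same length = 8):
  Pos 0: 'a' vs 'r' !=
  Pos 1: 'p' vs 'e' !=
  Pos 2: 'p' vs 's' !=
  Pos 3: 'r' vs 'p' !=
  Pos 4: 'o' vs 'o' =
  Pos 5: 'a' vs 'n' !=
  Pos 6: 'c' vs 's' !=
  Pos 7: 'h' vs 'e' !=
Hamming distance = 7


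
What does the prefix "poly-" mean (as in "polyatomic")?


Prefix: poly-
Example: polyatomic = poly- + atomic
Meaning = many


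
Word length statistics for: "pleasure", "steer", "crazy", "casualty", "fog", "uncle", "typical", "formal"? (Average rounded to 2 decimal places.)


Lengths: "pleasure"=8, "steer"=5, "crazy"=5, "casualty"=8, "fog"=3, "uncle"=5, "typical"=7, "formal"=6
Sum = 47, Count = 8
Average = 47/8 = 5.88
= avg=5.88, min=3, max=8


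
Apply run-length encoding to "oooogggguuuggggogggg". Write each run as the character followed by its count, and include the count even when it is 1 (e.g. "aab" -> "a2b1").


String: "oooogggguuuggggogggg"
Scanning for consecutive runs:
  'o' x 4
  'g' x 4
  'u' x 3
  'g' x 4
  'o' x 1
  'g' x 4
RLE = "o4g4u3g4o1g4"


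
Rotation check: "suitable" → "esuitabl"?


Word: "suitable", Candidate: "esuitabl"
Method: check if candidate is substring of word+word
"suitablesuitable" contains "esuitabl"? Yes
Is rotation = Yes


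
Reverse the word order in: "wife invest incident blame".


Original: "wife invest incident blame"
Words (1..n): wife | invest | incident | blame
Reversed (n..1): blame | incident | invest | wife
Result = "blame incident invest wife"


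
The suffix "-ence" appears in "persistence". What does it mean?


Suffix: -ence
Example: persistence = persist + -ence
Meaning = state of


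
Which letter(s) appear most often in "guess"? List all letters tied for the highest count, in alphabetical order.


Word: "guess"
Letter counts:
  'e': 1
  'g': 1
  's': 2
  'u': 1
Maximum count = 2
Most frequent = 's' (2 times each)


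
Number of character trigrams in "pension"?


Word: "pension" (length 7)
Number of 3-grams = length - 3 + 1 = 7 - 3 + 1
= 5


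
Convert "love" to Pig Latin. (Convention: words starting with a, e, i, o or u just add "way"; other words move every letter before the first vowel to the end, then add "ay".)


Word: "love"
Starts with consonant(s) → move to end, add 'ay'
Consonant cluster: "l"
Pig Latin = "ovelay"


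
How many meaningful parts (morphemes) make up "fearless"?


Word: "fearless"
Morphemes: fear + -less
Each morpheme carries meaning
= 2 morphemes


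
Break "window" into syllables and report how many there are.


Word: "window"
Syllable breakdown: win / dow
Counting: 2 parts
= 2 syllables


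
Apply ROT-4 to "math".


Word: "math"
Shift: 4
Each letter → (letter + shift) mod 26:
  'm' (12) + 4 = 16 → 'q'
  'a' (0) + 4 = 4 → 'e'
  't' (19) + 4 = 23 → 'x'
  'h' (7) + 4 = 11 → 'l'
Result = "qexl"


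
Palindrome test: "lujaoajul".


Word: "lujaoajul"
Reversed: "lujaoajul"
Forward == Backward? lujaoajul == lujaoajul
Palindrome = Yes


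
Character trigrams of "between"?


Word: "between" (length 7)
Number of trigrams = 7 - 3 + 1 = 5
  Position 0: "bet"
  Position 1: "etw"
  Position 2: "twe"
  Position 3: "wee"
  Position 4: "een"
Trigrams = "bet", "etw", "twe", "wee", "een"


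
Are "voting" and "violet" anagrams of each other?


Word 1: "voting" → sorted: ginotv
Word 2: "violet" → sorted: eilotv
Same letters? ginotv != eilotv
Anagram = No


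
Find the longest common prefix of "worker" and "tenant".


Word 1: "worker"
Word 2: "tenant"
Comparing from start:
  Pos 0: 'w' != 't' (stop)
LCP = "" (length 0)


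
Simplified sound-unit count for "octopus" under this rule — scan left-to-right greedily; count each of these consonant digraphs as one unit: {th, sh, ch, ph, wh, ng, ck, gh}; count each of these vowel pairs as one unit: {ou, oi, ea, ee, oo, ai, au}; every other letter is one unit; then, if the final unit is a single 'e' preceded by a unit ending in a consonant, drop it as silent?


Word: "octopus" (7 letters)
Left-to-right scan:
  (1) 'o' (letter)
  (2) 'c' (letter)
  (3) 't' (letter)
  (4) 'o' (letter)
  (5) 'p' (letter)
  (6) 'u' (letter)
  (7) 's' (letter)
Units from scan: 7
Sound units = 7 units


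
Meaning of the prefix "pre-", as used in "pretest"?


Prefix: pre-
Example: pretest (pre- + test)
Meaning = before


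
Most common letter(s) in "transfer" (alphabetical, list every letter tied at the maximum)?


Word: "transfer"
Letter counts:
  'a': 1
  'e': 1
  'f': 1
  'n': 1
  'r': 2
  's': 1
  't': 1
Maximum count = 2
Most frequent = 'r' (2 times each)


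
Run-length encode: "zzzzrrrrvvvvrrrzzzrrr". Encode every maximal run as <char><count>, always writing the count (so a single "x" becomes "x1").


String: "zzzzrrrrvvvvrrrzzzrrr"
Scanning for consecutive runs:
  'z' x 4
  'r' x 4
  'v' x 4
  'r' x 3
  'z' x 3
  'r' x 3
RLE = "z4r4v4r3z3r3"


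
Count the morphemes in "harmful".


Word: "harmful"
Morphemes: harm + -ful
Each morpheme carries meaning
= 2 morphemes


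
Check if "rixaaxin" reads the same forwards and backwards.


Word: "rixaaxin"
Reversed: "nixaaxir"
Forward == Backward? rixaaxin != nixaaxir
Palindrome = No


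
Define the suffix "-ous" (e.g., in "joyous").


Suffix: -ous
Example: joyous = joy + -ous
Meaning = having quality of


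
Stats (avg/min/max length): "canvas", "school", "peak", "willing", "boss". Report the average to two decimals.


Lengths: "canvas"=6, "school"=6, "peak"=4, "willing"=7, "boss"=4
Sum = 27, Count = 5
Average = 27/5 = 5.40
= avg=5.40, min=4, max=7


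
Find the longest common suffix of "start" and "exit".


Word 1: "start"
Word 2: "exit"
Comparing from end:
  Pos -1: 't' == 't'
  Pos -2: 'r' != 'i' (stop)
LCS = "t" (length 1)


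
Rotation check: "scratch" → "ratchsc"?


Word: "scratch", Candidate: "ratchsc"
Method: check if candidate is substring of word+word
"scratchscratch" contains "ratchsc"? Yes
Is rotation = Yes


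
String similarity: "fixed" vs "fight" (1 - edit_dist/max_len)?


Word 1: "fixed" (length 5)
Word 2: "fight" (length 5)
One optimal edit sequence:
  1. keep 'f'
  2. keep 'i'
  3. substitute 'x' -> 'g'  (+1)
  4. substitute 'e' -> 'h'  (+1)
  5. substitute 'd' -> 't'  (+1)
Edit distance = 3
Max length = max(5, 5) = 5
Similarity = 1 - 3/5
= 0.4000


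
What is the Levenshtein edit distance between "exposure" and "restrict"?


Word 1: "exposure" (length 8)
Word 2: "restrict" (length 8)
One optimal edit sequence (insert/delete/substitute each cost 1):
  1. substitute 'e' -> 'r'  (+1)
  2. substitute 'x' -> 'e'  (+1)
  3. substitute 'p' -> 's'  (+1)
  4. substitute 'o' -> 't'  (+1)
  5. substitute 's' -> 'r'  (+1)
  6. substitute 'u' -> 'i'  (+1)
  7. substitute 'r' -> 'c'  (+1)
  8. substitute 'e' -> 't'  (+1)
Total edit operations: 8
Edit distance = 8


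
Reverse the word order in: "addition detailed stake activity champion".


Original: "addition detailed stake activity champion"
Words (1..n): addition | detailed | stake | activity | champion
Reversed (n..1): champion | activity | stake | detailed | addition
Result = "champion activity stake detailed addition"


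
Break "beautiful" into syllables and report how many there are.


Word: "beautiful"
Syllable breakdown: beau · ti · ful
Counting: 3 parts
= 3 syllables


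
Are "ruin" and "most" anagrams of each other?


Word 1: "ruin" → sorted: inru
Word 2: "most" → sorted: most
Same letters? inru != most
Anagram = No


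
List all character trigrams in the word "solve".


Word: "solve" (length 5)
Number of trigrams = 5 - 3 + 1 = 3
  Position 0: "sol"
  Position 1: "olv"
  Position 2: "lve"
Trigrams = "sol", "olv", "lve"


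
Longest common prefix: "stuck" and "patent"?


Word 1: "stuck"
Word 2: "patent"
Comparing from start:
  Pos 0: 's' != 'p' (stop)
LCP = "" (length 0)


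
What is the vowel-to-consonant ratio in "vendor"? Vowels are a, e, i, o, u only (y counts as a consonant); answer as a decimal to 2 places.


Word: "vendor"
Vowels (a,e,i,o,u): 2
Consonants: 4
Ratio = 2/4
= 0.50


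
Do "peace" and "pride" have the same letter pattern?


Pattern of "peace": [0, 1, 2, 3, 1]
Pattern of "pride": [0, 1, 2, 3, 4]
Patterns do not match
Same pattern = No


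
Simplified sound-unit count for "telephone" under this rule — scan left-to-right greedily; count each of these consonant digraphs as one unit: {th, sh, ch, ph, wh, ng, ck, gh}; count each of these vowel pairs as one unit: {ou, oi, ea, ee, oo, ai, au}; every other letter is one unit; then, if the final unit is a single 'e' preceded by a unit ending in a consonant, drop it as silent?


Word: "telephone" (9 letters)
Left-to-right scan:
  1. 't' (letter)
  2. 'e' (letter)
  3. 'l' (letter)
  4. 'e' (letter)
  5. 'ph' (digraph)
  6. 'o' (letter)
  7. 'n' (letter)
  8. 'e' (letter)
Units from scan: 8
Final unit is 'e' after a consonant -> drop as silent (-1)
Sound units = 7 units


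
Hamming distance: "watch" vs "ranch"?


Comparing character by character (same length = 5):
  Pos 0: 'w' vs 'r' !=
  Pos 1: 'a' vs 'a' =
  Pos 2: 't' vs 'n' !=
  Pos 3: 'c' vs 'c' =
  Pos 4: 'h' vs 'h' =
Hamming distance = 2


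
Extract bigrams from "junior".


Word: "junior" (length 6)
Number of bigrams = 6 - 2 + 1 = 5
  Position 0: "ju"
  Position 1: "un"
  Position 2: "ni"
  Position 3: "io"
  Position 4: "or"
Bigrams = "ju", "un", "ni", "io", "or"


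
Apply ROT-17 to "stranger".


Word: "stranger"
Shift: 17
Each letter → (letter + shift) mod 26:
  's' (18) + 17 = 9 → 'j'
  't' (19) + 17 = 10 → 'k'
  'r' (17) + 17 = 8 → 'i'
  'a' (0) + 17 = 17 → 'r'
  'n' (13) + 17 = 4 → 'e'
  'g' (6) + 17 = 23 → 'x'
  'e' (4) + 17 = 21 → 'v'
  'r' (17) + 17 = 8 → 'i'
Result = "jkirexvi"


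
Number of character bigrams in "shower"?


Word: "shower" (length 6)
Number of 2-grams = length - 2 + 1 = 6 - 2 + 1
= 5


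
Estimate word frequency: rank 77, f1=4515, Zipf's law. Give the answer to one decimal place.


Zipf's law: f(r) = f(1) / r
f(1) = 4515
f(77) = 4515 / 77
= 58.6 occurrences


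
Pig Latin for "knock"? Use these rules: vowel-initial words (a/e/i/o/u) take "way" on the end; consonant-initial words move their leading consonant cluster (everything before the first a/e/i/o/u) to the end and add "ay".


Word: "knock"
Starts with consonant(s) → move to end, add 'ay'
Consonant cluster: "kn"
Pig Latin = "ockknay"
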